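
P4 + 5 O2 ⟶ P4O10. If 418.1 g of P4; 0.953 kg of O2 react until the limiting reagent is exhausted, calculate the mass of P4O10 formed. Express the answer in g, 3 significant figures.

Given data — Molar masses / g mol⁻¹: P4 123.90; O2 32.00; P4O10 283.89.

958 g

n(P4) = 418.1 / 123.90 = 3.374 mol
n(O2) = 0.9530×1000 / 32.00 = 29.78 mol
n/ν → P4: 3.374, O2: 5.956; P4 is limiting.
n(P4O10) = (1/1) × 3.374 = 3.374 mol
mass = 3.374 × 283.89 = 957.8 g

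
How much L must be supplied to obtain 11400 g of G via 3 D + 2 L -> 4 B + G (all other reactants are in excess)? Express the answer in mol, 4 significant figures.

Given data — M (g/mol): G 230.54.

n(G) = 11400 / 230.54 = 49.45 mol
n(L) = (2/1) × 49.45 = 98.90 mol

98.90 mol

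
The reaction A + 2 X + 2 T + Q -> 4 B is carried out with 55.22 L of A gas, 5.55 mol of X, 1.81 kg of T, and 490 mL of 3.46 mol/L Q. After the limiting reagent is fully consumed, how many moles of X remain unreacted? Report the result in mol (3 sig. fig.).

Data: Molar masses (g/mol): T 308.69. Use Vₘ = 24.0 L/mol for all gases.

2.16 mol

n(A) = 55.22 / 24.0 = 2.301 mol
n(X) = 5.550 mol
n(T) = 1.810×1000 / 308.69 = 5.863 mol
n(Q) = 3.46 × 490.0/1000 = 1.695 mol
n/ν → A: 2.301, X: 2.775, T: 2.932, Q: 1.695; Q is limiting.
X consumed = (2/1) × 1.695 = 3.390 mol
X remaining = 5.550 − 3.390 = 2.160 mol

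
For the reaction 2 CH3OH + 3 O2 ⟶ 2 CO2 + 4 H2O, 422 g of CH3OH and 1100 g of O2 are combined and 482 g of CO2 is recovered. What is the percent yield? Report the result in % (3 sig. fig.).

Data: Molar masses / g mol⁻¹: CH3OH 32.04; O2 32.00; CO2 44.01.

83.2 %

n(CH3OH) = 422.0 / 32.04 = 13.17 mol
n(O2) = 1100 / 32.00 = 34.38 mol
n/ν for CH3OH = 13.17/2 = 6.585
n/ν for O2 = 34.38/3 = 11.46
Smallest n/ν is CH3OH → limiting reagent.
theoretical n(CO2) = (2/2) × 13.17 = 13.17 mol → 579.6 g
% yield = 482 / 579.6 × 100 = 83.16 %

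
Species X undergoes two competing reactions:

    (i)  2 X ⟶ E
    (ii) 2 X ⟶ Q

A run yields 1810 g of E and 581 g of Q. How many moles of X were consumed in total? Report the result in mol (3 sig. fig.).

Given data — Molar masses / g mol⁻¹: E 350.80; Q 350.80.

13.6 mol

n(E) = 1810 / 350.80 = 5.160 mol
n(Q) = 581 / 350.80 = 1.656 mol
n(X) via (i) = (2/1)×5.160 = 10.32 mol
n(X) via (ii) = (2/1)×1.656 = 3.312 mol
total n(X) = 10.32 + 3.312 = 13.63 mol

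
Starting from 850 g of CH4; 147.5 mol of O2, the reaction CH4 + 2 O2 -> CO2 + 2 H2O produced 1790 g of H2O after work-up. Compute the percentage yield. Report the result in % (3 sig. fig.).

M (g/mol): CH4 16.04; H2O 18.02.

n(CH4) = 850.0 / 16.04 = 52.99 mol
n(O2) = 147.5 mol
n/ν → CH4: 52.99, O2: 73.75; CH4 is limiting.
theoretical n(H2O) = (2/1) × 52.99 = 106.0 mol → 1910 g
% yield = 1790 / 1910 × 100 = 93.72 %

93.7 %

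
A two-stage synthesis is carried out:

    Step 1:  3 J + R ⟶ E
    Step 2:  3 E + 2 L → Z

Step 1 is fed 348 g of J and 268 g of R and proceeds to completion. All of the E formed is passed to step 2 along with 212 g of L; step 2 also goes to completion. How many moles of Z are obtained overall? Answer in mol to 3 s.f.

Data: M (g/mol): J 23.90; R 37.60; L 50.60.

1.62 mol

Step 1:
n(J) = 348.0 / 23.90 = 14.56 mol
n(R) = 268.0 / 37.60 = 7.128 mol
n/ν for J = 14.56/3 = 4.853
n/ν for R = 7.128/1 = 7.128
Smallest n/ν is J → limiting reagent.
n(E) produced = (1/3) × 14.56 = 4.853 mol
Step 2:
n(E) available = 4.853 mol
n(L) = 212.0 / 50.60 = 4.190 mol
n/ν for E = 4.853/3 = 1.618
n/ν for L = 4.190/2 = 2.095
Smallest n/ν is E → limiting reagent.
n(Z) = (1/3) × 4.853 = 1.618 mol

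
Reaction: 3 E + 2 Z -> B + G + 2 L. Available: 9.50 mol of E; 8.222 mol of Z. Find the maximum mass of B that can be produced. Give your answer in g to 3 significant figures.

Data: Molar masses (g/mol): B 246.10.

n(E) = 9.500 mol
n(Z) = 8.222 mol
n/ν for E = 9.500/3 = 3.167
n/ν for Z = 8.222/2 = 4.111
Smallest n/ν is E → limiting reagent.
n(B) = (1/3) × 9.500 = 3.167 mol
mass = 3.167 × 246.10 = 779.4 g

779 g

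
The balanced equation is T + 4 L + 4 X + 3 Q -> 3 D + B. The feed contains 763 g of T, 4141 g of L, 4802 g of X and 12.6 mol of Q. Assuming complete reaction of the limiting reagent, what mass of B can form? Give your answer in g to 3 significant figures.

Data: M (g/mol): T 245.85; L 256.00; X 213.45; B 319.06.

n(T) = 763.0 / 245.85 = 3.104 mol
n(L) = 4141 / 256.00 = 16.18 mol
n(X) = 4802 / 213.45 = 22.50 mol
n(Q) = 12.60 mol
n/ν → T: 3.104, L: 4.045, X: 5.625, Q: 4.200; T is limiting.
n(B) = (1/1) × 3.104 = 3.104 mol
mass = 3.104 × 319.06 = 990.4 g

990 g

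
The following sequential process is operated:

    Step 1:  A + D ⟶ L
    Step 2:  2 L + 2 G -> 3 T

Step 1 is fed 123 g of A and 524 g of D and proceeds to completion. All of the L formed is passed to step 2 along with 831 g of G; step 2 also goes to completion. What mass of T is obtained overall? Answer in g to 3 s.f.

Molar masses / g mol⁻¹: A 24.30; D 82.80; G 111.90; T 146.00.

1110 g

Step 1:
n(A) = 123.0 / 24.30 = 5.062 mol
n(D) = 524.0 / 82.80 = 6.329 mol
n/ν → A: 5.062, D: 6.329; A is limiting.
n(L) produced = (1/1) × 5.062 = 5.062 mol
Step 2:
n(L) available = 5.062 mol
n(G) = 831.0 / 111.90 = 7.426 mol
n/ν → L: 2.531, G: 3.713; L is limiting.
n(T) = (3/2) × 5.062 = 7.593 mol
mass = 7.593 × 146.00 = 1109 g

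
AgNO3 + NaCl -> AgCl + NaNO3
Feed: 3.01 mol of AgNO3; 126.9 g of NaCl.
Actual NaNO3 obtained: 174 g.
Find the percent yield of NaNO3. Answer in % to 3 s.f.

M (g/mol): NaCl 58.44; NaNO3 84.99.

n(AgNO3) = 3.010 mol
n(NaCl) = 126.9 / 58.44 = 2.171 mol
n/ν for AgNO3 = 3.010/1 = 3.010
n/ν for NaCl = 2.171/1 = 2.171
Smallest n/ν is NaCl → limiting reagent.
theoretical n(NaNO3) = (1/1) × 2.171 = 2.171 mol → 184.5 g
% yield = 174 / 184.5 × 100 = 94.31 %

94.3 %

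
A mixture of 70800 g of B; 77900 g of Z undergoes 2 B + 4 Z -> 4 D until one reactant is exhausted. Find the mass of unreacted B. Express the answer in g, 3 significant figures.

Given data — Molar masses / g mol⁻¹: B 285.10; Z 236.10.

n(B) = 70800 / 285.10 = 248.3 mol
n(Z) = 77900 / 236.10 = 329.9 mol
n/ν for B = 248.3/2 = 124.2
n/ν for Z = 329.9/4 = 82.48
Smallest n/ν is Z → limiting reagent.
B consumed = (2/4) × 329.9 = 165.0 mol
B remaining = 248.3 − 165.0 = 83.30 mol
mass = 83.30 × 285.10 = 23750 g

23800 g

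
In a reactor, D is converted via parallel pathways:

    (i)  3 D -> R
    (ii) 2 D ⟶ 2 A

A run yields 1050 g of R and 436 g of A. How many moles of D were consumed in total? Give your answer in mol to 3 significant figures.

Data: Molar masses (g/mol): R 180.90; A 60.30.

n(R) = 1050 / 180.90 = 5.804 mol
n(A) = 436 / 60.30 = 7.231 mol
n(D) via (i) = (3/1)×5.804 = 17.41 mol
n(D) via (ii) = (2/2)×7.231 = 7.231 mol
total n(D) = 17.41 + 7.231 = 24.64 mol

24.6 mol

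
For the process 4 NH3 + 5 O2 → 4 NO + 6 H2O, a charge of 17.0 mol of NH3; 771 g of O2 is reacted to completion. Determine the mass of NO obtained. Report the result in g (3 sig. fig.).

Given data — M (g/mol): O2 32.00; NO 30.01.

510 g

n(NH3) = 17.00 mol
n(O2) = 771.0 / 32.00 = 24.09 mol
n/ν → NH3: 4.250, O2: 4.818; NH3 is limiting.
n(NO) = (4/4) × 17.00 = 17.00 mol
mass = 17.00 × 30.01 = 510.2 g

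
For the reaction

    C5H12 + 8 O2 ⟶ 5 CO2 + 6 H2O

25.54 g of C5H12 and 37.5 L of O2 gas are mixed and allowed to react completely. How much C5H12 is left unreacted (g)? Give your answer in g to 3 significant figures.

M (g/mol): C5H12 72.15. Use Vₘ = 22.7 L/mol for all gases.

n(C5H12) = 25.54 / 72.15 = 0.3540 mol
n(O2) = 37.50 / 22.7 = 1.652 mol
n/ν for C5H12 = 0.3540/1 = 0.3540
n/ν for O2 = 1.652/8 = 0.2065
Smallest n/ν is O2 → limiting reagent.
C5H12 consumed = (1/8) × 1.652 = 0.2065 mol
C5H12 remaining = 0.3540 − 0.2065 = 0.1475 mol
mass = 0.1475 × 72.15 = 10.64 g

10.6 g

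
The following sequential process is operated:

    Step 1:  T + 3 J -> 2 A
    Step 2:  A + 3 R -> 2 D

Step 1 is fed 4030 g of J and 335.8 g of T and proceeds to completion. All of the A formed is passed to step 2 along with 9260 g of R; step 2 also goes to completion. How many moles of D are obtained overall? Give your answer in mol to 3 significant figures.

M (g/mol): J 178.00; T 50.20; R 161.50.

Step 1:
n(J) = 4030 / 178.00 = 22.64 mol
n(T) = 335.8 / 50.20 = 6.689 mol
n/ν → J: 7.547, T: 6.689; T is limiting.
n(A) produced = (2/1) × 6.689 = 13.38 mol
Step 2:
n(A) available = 13.38 mol
n(R) = 9260 / 161.50 = 57.34 mol
n/ν → A: 13.38, R: 19.11; A is limiting.
n(D) = (2/1) × 13.38 = 26.76 mol

26.8 mol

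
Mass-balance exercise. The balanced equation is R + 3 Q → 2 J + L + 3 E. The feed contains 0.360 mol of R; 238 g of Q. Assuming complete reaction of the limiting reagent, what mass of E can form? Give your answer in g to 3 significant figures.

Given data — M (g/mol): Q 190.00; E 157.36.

170 g

n(R) = 0.3600 mol
n(Q) = 238.0 / 190.00 = 1.253 mol
n/ν → R: 0.3600, Q: 0.4177; R is limiting.
n(E) = (3/1) × 0.3600 = 1.080 mol
mass = 1.080 × 157.36 = 169.9 g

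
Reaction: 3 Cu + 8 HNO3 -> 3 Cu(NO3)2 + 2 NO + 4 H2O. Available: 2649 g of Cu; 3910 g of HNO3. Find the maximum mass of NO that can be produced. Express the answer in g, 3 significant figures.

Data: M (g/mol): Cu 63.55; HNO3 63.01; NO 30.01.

n(Cu) = 2649 / 63.55 = 41.68 mol
n(HNO3) = 3910 / 63.01 = 62.05 mol
n/ν for Cu = 41.68/3 = 13.89
n/ν for HNO3 = 62.05/8 = 7.756
Smallest n/ν is HNO3 → limiting reagent.
n(NO) = (2/8) × 62.05 = 15.51 mol
mass = 15.51 × 30.01 = 465.5 g

466 g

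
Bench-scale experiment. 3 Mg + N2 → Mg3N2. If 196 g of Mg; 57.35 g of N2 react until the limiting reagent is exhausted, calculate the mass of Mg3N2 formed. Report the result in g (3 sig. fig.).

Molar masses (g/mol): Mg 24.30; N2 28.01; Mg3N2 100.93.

n(Mg) = 196.0 / 24.30 = 8.066 mol
n(N2) = 57.35 / 28.01 = 2.047 mol
n/ν for Mg = 8.066/3 = 2.689
n/ν for N2 = 2.047/1 = 2.047
Smallest n/ν is N2 → limiting reagent.
n(Mg3N2) = (1/1) × 2.047 = 2.047 mol
mass = 2.047 × 100.93 = 206.6 g

207 g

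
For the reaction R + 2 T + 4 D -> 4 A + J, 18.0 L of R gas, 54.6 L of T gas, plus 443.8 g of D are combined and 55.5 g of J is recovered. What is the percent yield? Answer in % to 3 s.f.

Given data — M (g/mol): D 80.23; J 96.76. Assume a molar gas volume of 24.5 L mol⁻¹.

n(R) = 18.00 / 24.5 = 0.7347 mol
n(T) = 54.60 / 24.5 = 2.229 mol
n(D) = 443.8 / 80.23 = 5.532 mol
n/ν for R = 0.7347/1 = 0.7347
n/ν for T = 2.229/2 = 1.115
n/ν for D = 5.532/4 = 1.383
Smallest n/ν is R → limiting reagent.
theoretical n(J) = (1/1) × 0.7347 = 0.7347 mol → 71.09 g
% yield = 55.5 / 71.09 × 100 = 78.07 %

78.1 %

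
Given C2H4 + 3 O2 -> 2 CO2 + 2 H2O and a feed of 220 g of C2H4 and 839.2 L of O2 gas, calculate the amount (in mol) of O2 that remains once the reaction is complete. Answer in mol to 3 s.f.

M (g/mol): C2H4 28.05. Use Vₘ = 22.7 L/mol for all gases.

n(C2H4) = 220.0 / 28.05 = 7.843 mol
n(O2) = 839.2 / 22.7 = 36.97 mol
n/ν for C2H4 = 7.843/1 = 7.843
n/ν for O2 = 36.97/3 = 12.32
Smallest n/ν is C2H4 → limiting reagent.
O2 consumed = (3/1) × 7.843 = 23.53 mol
O2 remaining = 36.97 − 23.53 = 13.44 mol

13.4 mol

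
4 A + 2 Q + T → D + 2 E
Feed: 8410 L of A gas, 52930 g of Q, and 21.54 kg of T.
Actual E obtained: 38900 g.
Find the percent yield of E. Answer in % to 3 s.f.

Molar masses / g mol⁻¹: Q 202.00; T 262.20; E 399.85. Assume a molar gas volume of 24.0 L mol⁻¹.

59.2 %

n(A) = 8410 / 24.0 = 350.4 mol
n(Q) = 52930 / 202.00 = 262.0 mol
n(T) = 21.54×1000 / 262.20 = 82.15 mol
n/ν → A: 87.60, Q: 131.0, T: 82.15; T is limiting.
theoretical n(E) = (2/1) × 82.15 = 164.3 mol → 65700 g
% yield = 38900 / 65700 × 100 = 59.21 %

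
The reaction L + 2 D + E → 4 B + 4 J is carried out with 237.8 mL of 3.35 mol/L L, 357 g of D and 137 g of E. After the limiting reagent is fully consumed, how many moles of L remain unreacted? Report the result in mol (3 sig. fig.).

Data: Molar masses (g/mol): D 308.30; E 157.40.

0.218 mol

n(L) = 3.35 × 237.8/1000 = 0.7966 mol
n(D) = 357.0 / 308.30 = 1.158 mol
n(E) = 137.0 / 157.40 = 0.8704 mol
n/ν for L = 0.7966/1 = 0.7966
n/ν for D = 1.158/2 = 0.5790
n/ν for E = 0.8704/1 = 0.8704
Smallest n/ν is D → limiting reagent.
L consumed = (1/2) × 1.158 = 0.5790 mol
L remaining = 0.7966 − 0.5790 = 0.2176 mol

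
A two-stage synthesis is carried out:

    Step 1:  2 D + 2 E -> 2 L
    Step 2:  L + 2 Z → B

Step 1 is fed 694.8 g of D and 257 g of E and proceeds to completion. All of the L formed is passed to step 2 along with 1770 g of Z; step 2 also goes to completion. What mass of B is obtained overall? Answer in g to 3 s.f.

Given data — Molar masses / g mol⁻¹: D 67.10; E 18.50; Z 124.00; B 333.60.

2380 g

Step 1:
n(D) = 694.8 / 67.10 = 10.35 mol
n(E) = 257.0 / 18.50 = 13.89 mol
n/ν for D = 10.35/2 = 5.175
n/ν for E = 13.89/2 = 6.945
Smallest n/ν is D → limiting reagent.
n(L) produced = (2/2) × 10.35 = 10.35 mol
Step 2:
n(L) available = 10.35 mol
n(Z) = 1770 / 124.00 = 14.27 mol
n/ν for L = 10.35/1 = 10.35
n/ν for Z = 14.27/2 = 7.135
Smallest n/ν is Z → limiting reagent.
n(B) = (1/2) × 14.27 = 7.135 mol
mass = 7.135 × 333.60 = 2380 g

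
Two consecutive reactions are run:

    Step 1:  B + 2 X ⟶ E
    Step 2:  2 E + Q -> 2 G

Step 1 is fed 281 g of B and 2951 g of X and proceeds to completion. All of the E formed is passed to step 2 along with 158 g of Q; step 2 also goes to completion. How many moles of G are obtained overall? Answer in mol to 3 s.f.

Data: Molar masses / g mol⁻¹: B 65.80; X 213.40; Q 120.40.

Step 1:
n(B) = 281.0 / 65.80 = 4.271 mol
n(X) = 2951 / 213.40 = 13.83 mol
n/ν for B = 4.271/1 = 4.271
n/ν for X = 13.83/2 = 6.915
Smallest n/ν is B → limiting reagent.
n(E) produced = (1/1) × 4.271 = 4.271 mol
Step 2:
n(E) available = 4.271 mol
n(Q) = 158.0 / 120.40 = 1.312 mol
n/ν for E = 4.271/2 = 2.136
n/ν for Q = 1.312/1 = 1.312
Smallest n/ν is Q → limiting reagent.
n(G) = (2/1) × 1.312 = 2.624 mol

2.62 mol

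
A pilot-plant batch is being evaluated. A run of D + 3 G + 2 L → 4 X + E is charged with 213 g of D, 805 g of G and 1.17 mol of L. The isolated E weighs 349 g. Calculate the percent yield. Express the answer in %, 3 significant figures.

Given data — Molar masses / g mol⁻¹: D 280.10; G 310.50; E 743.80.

80.2 %

n(D) = 213.0 / 280.10 = 0.7604 mol
n(G) = 805.0 / 310.50 = 2.593 mol
n(L) = 1.170 mol
n/ν → D: 0.7604, G: 0.8643, L: 0.5850; L is limiting.
theoretical n(E) = (1/2) × 1.170 = 0.5850 mol → 435.1 g
% yield = 349 / 435.1 × 100 = 80.21 %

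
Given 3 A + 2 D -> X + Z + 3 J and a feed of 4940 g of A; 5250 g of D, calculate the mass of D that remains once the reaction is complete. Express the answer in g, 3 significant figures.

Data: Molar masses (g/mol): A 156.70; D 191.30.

n(A) = 4940 / 156.70 = 31.53 mol
n(D) = 5250 / 191.30 = 27.44 mol
n/ν → A: 10.51, D: 13.72; A is limiting.
D consumed = (2/3) × 31.53 = 21.02 mol
D remaining = 27.44 − 21.02 = 6.420 mol
mass = 6.420 × 191.30 = 1228 g

1230 g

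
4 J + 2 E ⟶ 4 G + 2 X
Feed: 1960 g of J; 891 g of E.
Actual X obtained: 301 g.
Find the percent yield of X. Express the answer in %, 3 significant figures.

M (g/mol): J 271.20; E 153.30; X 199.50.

n(J) = 1960 / 271.20 = 7.227 mol
n(E) = 891.0 / 153.30 = 5.812 mol
n/ν for J = 7.227/4 = 1.807
n/ν for E = 5.812/2 = 2.906
Smallest n/ν is J → limiting reagent.
theoretical n(X) = (2/4) × 7.227 = 3.614 mol → 721.0 g
% yield = 301 / 721.0 × 100 = 41.75 %

41.8 %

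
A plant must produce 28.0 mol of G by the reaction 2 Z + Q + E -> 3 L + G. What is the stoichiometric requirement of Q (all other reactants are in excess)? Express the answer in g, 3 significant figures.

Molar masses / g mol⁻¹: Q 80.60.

2260 g

n(G) = 28.00 mol
n(Q) = (1/1) × 28.00 = 28.00 mol
mass = 28.00 × 80.60 = 2257 g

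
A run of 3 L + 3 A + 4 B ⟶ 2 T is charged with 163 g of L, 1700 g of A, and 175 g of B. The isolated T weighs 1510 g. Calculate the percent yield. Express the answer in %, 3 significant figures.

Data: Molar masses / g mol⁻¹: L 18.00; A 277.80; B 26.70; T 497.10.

92.7 %

n(L) = 163.0 / 18.00 = 9.056 mol
n(A) = 1700 / 277.80 = 6.120 mol
n(B) = 175.0 / 26.70 = 6.554 mol
n/ν → L: 3.019, A: 2.040, B: 1.639; B is limiting.
theoretical n(T) = (2/4) × 6.554 = 3.277 mol → 1629 g
% yield = 1510 / 1629 × 100 = 92.69 %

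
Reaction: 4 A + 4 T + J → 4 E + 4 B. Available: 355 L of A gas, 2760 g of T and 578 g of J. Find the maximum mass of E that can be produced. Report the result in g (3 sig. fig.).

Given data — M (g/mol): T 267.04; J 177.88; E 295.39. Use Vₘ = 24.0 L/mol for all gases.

3050 g

n(A) = 355.0 / 24.0 = 14.79 mol
n(T) = 2760 / 267.04 = 10.34 mol
n(J) = 578.0 / 177.88 = 3.249 mol
n/ν for A = 14.79/4 = 3.698
n/ν for T = 10.34/4 = 2.585
n/ν for J = 3.249/1 = 3.249
Smallest n/ν is T → limiting reagent.
n(E) = (4/4) × 10.34 = 10.34 mol
mass = 10.34 × 295.39 = 3054 g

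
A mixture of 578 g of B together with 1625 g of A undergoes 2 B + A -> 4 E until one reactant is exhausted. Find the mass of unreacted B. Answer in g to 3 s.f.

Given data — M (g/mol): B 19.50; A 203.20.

n(B) = 578.0 / 19.50 = 29.64 mol
n(A) = 1625 / 203.20 = 7.997 mol
n/ν for B = 29.64/2 = 14.82
n/ν for A = 7.997/1 = 7.997
Smallest n/ν is A → limiting reagent.
B consumed = (2/1) × 7.997 = 15.99 mol
B remaining = 29.64 − 15.99 = 13.65 mol
mass = 13.65 × 19.50 = 266.2 g

266 g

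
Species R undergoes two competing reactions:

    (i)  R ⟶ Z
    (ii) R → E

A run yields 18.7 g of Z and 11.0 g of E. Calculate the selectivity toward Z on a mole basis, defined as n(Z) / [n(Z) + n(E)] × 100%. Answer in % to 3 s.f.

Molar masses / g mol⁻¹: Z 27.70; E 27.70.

n(Z) = 18.7 / 27.70 = 0.6751 mol
n(E) = 11.0 / 27.70 = 0.3971 mol
selectivity = 0.6751/(0.6751+0.3971) × 100 = 62.96 %

63.0 %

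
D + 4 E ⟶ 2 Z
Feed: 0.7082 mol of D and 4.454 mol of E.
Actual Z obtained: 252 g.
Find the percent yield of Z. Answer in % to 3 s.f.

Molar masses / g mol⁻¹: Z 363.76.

48.9 %

n(D) = 0.7082 mol
n(E) = 4.454 mol
n/ν for D = 0.7082/1 = 0.7082
n/ν for E = 4.454/4 = 1.114
Smallest n/ν is D → limiting reagent.
theoretical n(Z) = (2/1) × 0.7082 = 1.416 mol → 515.1 g
% yield = 252 / 515.1 × 100 = 48.92 %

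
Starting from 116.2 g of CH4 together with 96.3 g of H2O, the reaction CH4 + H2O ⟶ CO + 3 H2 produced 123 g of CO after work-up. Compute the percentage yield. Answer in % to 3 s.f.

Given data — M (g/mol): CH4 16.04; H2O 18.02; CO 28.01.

82.2 %

n(CH4) = 116.2 / 16.04 = 7.244 mol
n(H2O) = 96.30 / 18.02 = 5.344 mol
n/ν → CH4: 7.244, H2O: 5.344; H2O is limiting.
theoretical n(CO) = (1/1) × 5.344 = 5.344 mol → 149.7 g
% yield = 123 / 149.7 × 100 = 82.16 %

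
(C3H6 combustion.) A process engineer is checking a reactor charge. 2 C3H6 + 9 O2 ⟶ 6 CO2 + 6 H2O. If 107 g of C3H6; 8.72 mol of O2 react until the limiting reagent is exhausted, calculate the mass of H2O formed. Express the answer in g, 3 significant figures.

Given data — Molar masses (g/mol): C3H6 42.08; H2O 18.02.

n(C3H6) = 107.0 / 42.08 = 2.543 mol
n(O2) = 8.720 mol
n/ν → C3H6: 1.272, O2: 0.9689; O2 is limiting.
n(H2O) = (6/9) × 8.720 = 5.813 mol
mass = 5.813 × 18.02 = 104.8 g

105 g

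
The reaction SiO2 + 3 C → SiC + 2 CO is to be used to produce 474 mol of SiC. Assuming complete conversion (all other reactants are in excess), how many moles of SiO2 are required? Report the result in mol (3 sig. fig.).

n(SiC) = 474.0 mol
n(SiO2) = (1/1) × 474.0 = 474.0 mol

474 mol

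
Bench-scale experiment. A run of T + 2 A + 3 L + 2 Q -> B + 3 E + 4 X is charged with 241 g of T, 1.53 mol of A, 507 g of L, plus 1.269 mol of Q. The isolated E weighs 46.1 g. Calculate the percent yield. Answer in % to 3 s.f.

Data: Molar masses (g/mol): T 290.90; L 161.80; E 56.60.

n(T) = 241.0 / 290.90 = 0.8285 mol
n(A) = 1.530 mol
n(L) = 507.0 / 161.80 = 3.133 mol
n(Q) = 1.269 mol
n/ν for T = 0.8285/1 = 0.8285
n/ν for A = 1.530/2 = 0.7650
n/ν for L = 3.133/3 = 1.044
n/ν for Q = 1.269/2 = 0.6345
Smallest n/ν is Q → limiting reagent.
theoretical n(E) = (3/2) × 1.269 = 1.904 mol → 107.8 g
% yield = 46.1 / 107.8 × 100 = 42.76 %

42.8 %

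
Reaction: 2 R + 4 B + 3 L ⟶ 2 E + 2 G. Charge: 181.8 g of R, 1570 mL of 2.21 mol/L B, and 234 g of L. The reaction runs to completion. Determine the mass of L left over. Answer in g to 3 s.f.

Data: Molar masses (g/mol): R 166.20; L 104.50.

62.5 g

n(R) = 181.8 / 166.20 = 1.094 mol
n(B) = 2.21 × 1570/1000 = 3.470 mol
n(L) = 234.0 / 104.50 = 2.239 mol
n/ν → R: 0.5470, B: 0.8675, L: 0.7463; R is limiting.
L consumed = (3/2) × 1.094 = 1.641 mol
L remaining = 2.239 − 1.641 = 0.5980 mol
mass = 0.5980 × 104.50 = 62.49 g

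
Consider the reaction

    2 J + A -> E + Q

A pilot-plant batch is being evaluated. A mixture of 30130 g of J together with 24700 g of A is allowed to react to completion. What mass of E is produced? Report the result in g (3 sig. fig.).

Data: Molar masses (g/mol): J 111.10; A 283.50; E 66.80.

5820 g

n(J) = 30130 / 111.10 = 271.2 mol
n(A) = 24700 / 283.50 = 87.13 mol
n/ν for J = 271.2/2 = 135.6
n/ν for A = 87.13/1 = 87.13
Smallest n/ν is A → limiting reagent.
n(E) = (1/1) × 87.13 = 87.13 mol
mass = 87.13 × 66.80 = 5820 g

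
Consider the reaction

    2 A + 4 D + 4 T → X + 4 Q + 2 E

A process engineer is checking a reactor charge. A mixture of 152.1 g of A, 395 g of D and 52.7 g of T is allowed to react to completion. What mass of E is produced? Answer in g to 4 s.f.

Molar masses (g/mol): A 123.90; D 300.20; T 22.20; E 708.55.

466.2 g

n(A) = 152.1 / 123.90 = 1.228 mol
n(D) = 395.0 / 300.20 = 1.316 mol
n(T) = 52.70 / 22.20 = 2.374 mol
n/ν → A: 0.6140, D: 0.3290, T: 0.5935; D is limiting.
n(E) = (2/4) × 1.316 = 0.6580 mol
mass = 0.6580 × 708.55 = 466.2 g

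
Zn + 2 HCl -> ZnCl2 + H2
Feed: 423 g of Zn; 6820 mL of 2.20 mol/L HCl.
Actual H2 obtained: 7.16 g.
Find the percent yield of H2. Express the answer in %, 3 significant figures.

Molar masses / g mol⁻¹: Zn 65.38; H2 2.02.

54.8 %

n(Zn) = 423.0 / 65.38 = 6.470 mol
n(HCl) = 2.20 × 6820/1000 = 15.00 mol
n/ν for Zn = 6.470/1 = 6.470
n/ν for HCl = 15.00/2 = 7.500
Smallest n/ν is Zn → limiting reagent.
theoretical n(H2) = (1/1) × 6.470 = 6.470 mol → 13.07 g
% yield = 7.16 / 13.07 × 100 = 54.78 %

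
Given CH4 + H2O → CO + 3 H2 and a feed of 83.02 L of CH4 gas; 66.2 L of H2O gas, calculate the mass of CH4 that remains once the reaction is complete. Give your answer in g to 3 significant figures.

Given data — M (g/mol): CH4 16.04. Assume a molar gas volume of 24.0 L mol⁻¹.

n(CH4) = 83.02 / 24.0 = 3.459 mol
n(H2O) = 66.20 / 24.0 = 2.758 mol
n/ν for CH4 = 3.459/1 = 3.459
n/ν for H2O = 2.758/1 = 2.758
Smallest n/ν is H2O → limiting reagent.
CH4 consumed = (1/1) × 2.758 = 2.758 mol
CH4 remaining = 3.459 − 2.758 = 0.7010 mol
mass = 0.7010 × 16.04 = 11.24 g

11.2 g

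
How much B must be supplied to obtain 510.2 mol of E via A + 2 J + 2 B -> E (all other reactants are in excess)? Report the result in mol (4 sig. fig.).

1020 mol

n(E) = 510.2 mol
n(B) = (2/1) × 510.2 = 1020 mol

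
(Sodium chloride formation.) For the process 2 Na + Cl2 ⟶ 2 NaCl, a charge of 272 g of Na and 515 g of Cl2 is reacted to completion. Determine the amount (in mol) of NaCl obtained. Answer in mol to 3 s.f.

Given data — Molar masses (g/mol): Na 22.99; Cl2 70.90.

11.8 mol

n(Na) = 272.0 / 22.99 = 11.83 mol
n(Cl2) = 515.0 / 70.90 = 7.264 mol
n/ν → Na: 5.915, Cl2: 7.264; Na is limiting.
n(NaCl) = (2/2) × 11.83 = 11.83 mol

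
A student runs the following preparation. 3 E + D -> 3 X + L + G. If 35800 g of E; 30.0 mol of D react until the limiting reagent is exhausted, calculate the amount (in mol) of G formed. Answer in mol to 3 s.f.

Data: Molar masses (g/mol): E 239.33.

30.0 mol

n(E) = 35800 / 239.33 = 149.6 mol
n(D) = 30.00 mol
n/ν → E: 49.87, D: 30.00; D is limiting.
n(G) = (1/1) × 30.00 = 30.00 mol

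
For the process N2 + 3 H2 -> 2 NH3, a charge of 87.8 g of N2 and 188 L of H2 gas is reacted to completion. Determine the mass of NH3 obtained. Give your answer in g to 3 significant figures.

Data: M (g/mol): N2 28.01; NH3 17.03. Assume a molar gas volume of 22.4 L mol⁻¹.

95.3 g

n(N2) = 87.80 / 28.01 = 3.135 mol
n(H2) = 188.0 / 22.4 = 8.393 mol
n/ν → N2: 3.135, H2: 2.798; H2 is limiting.
n(NH3) = (2/3) × 8.393 = 5.595 mol
mass = 5.595 × 17.03 = 95.28 g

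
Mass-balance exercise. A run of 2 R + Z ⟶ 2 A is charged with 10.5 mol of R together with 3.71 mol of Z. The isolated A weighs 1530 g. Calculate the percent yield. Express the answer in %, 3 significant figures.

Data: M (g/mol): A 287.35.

n(R) = 10.50 mol
n(Z) = 3.710 mol
n/ν for R = 10.50/2 = 5.250
n/ν for Z = 3.710/1 = 3.710
Smallest n/ν is Z → limiting reagent.
theoretical n(A) = (2/1) × 3.710 = 7.420 mol → 2132 g
% yield = 1530 / 2132 × 100 = 71.76 %

71.8 %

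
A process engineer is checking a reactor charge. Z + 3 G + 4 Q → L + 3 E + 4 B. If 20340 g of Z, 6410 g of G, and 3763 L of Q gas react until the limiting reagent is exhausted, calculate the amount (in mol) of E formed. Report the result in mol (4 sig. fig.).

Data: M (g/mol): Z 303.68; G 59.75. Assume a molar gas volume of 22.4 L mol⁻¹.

107.3 mol

n(Z) = 20340 / 303.68 = 66.98 mol
n(G) = 6410 / 59.75 = 107.3 mol
n(Q) = 3763 / 22.4 = 168.0 mol
n/ν → Z: 66.98, G: 35.77, Q: 42.00; G is limiting.
n(E) = (3/3) × 107.3 = 107.3 mol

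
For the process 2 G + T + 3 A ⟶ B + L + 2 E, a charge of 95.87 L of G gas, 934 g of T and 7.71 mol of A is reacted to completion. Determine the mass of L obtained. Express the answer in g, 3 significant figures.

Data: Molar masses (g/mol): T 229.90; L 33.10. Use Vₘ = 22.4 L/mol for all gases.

70.8 g

n(G) = 95.87 / 22.4 = 4.280 mol
n(T) = 934.0 / 229.90 = 4.063 mol
n(A) = 7.710 mol
n/ν → G: 2.140, T: 4.063, A: 2.570; G is limiting.
n(L) = (1/2) × 4.280 = 2.140 mol
mass = 2.140 × 33.10 = 70.83 g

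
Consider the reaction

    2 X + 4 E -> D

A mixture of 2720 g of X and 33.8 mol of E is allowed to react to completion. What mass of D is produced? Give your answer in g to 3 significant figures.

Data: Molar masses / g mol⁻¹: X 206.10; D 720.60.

4760 g

n(X) = 2720 / 206.10 = 13.20 mol
n(E) = 33.80 mol
n/ν → X: 6.600, E: 8.450; X is limiting.
n(D) = (1/2) × 13.20 = 6.600 mol
mass = 6.600 × 720.60 = 4756 g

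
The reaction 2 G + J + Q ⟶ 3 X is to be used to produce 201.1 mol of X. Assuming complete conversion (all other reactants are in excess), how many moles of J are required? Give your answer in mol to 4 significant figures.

67.03 mol

n(X) = 201.1 mol
n(J) = (1/3) × 201.1 = 67.03 mol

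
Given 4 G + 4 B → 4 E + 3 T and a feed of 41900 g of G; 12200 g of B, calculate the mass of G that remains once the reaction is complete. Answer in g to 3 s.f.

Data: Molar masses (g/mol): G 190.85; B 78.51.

n(G) = 41900 / 190.85 = 219.5 mol
n(B) = 12200 / 78.51 = 155.4 mol
n/ν for G = 219.5/4 = 54.88
n/ν for B = 155.4/4 = 38.85
Smallest n/ν is B → limiting reagent.
G consumed = (4/4) × 155.4 = 155.4 mol
G remaining = 219.5 − 155.4 = 64.10 mol
mass = 64.10 × 190.85 = 12230 g

12200 g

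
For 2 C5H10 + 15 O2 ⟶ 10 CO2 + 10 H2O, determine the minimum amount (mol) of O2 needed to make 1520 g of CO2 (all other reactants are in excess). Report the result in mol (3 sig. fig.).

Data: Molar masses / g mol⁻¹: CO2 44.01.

n(CO2) = 1520 / 44.01 = 34.54 mol
n(O2) = (15/10) × 34.54 = 51.81 mol

51.8 mol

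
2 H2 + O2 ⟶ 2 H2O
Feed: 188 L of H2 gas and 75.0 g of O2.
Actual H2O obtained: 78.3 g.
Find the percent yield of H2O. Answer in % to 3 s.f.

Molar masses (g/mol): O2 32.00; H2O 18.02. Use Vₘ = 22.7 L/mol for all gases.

n(H2) = 188.0 / 22.7 = 8.282 mol
n(O2) = 75.00 / 32.00 = 2.344 mol
n/ν for H2 = 8.282/2 = 4.141
n/ν for O2 = 2.344/1 = 2.344
Smallest n/ν is O2 → limiting reagent.
theoretical n(H2O) = (2/1) × 2.344 = 4.688 mol → 84.48 g
% yield = 78.3 / 84.48 × 100 = 92.68 %

92.7 %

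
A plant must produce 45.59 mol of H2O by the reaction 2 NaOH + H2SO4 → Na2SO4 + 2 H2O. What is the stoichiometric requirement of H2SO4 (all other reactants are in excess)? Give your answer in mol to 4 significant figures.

n(H2O) = 45.59 mol
n(H2SO4) = (1/2) × 45.59 = 22.80 mol

22.80 mol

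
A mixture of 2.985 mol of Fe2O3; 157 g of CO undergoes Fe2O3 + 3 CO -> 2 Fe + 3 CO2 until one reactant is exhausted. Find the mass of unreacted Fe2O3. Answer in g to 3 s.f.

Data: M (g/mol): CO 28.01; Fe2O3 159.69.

n(Fe2O3) = 2.985 mol
n(CO) = 157.0 / 28.01 = 5.605 mol
n/ν → Fe2O3: 2.985, CO: 1.868; CO is limiting.
Fe2O3 consumed = (1/3) × 5.605 = 1.868 mol
Fe2O3 remaining = 2.985 − 1.868 = 1.117 mol
mass = 1.117 × 159.69 = 178.4 g

178 g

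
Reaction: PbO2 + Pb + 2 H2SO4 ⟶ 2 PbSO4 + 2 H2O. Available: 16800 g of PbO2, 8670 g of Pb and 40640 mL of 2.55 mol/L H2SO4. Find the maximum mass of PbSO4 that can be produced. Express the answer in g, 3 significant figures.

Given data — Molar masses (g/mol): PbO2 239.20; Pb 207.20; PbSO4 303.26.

n(PbO2) = 16800 / 239.20 = 70.23 mol
n(Pb) = 8670 / 207.20 = 41.84 mol
n(H2SO4) = 2.55 × 40640/1000 = 103.6 mol
n/ν for PbO2 = 70.23/1 = 70.23
n/ν for Pb = 41.84/1 = 41.84
n/ν for H2SO4 = 103.6/2 = 51.80
Smallest n/ν is Pb → limiting reagent.
n(PbSO4) = (2/1) × 41.84 = 83.68 mol
mass = 83.68 × 303.26 = 25380 g

25400 g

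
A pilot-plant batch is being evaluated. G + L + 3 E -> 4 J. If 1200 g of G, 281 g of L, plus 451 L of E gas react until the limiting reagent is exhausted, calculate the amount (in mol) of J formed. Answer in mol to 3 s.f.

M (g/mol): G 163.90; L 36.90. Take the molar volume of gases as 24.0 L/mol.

n(G) = 1200 / 163.90 = 7.322 mol
n(L) = 281.0 / 36.90 = 7.615 mol
n(E) = 451.0 / 24.0 = 18.79 mol
n/ν for G = 7.322/1 = 7.322
n/ν for L = 7.615/1 = 7.615
n/ν for E = 18.79/3 = 6.263
Smallest n/ν is E → limiting reagent.
n(J) = (4/3) × 18.79 = 25.05 mol

25.1 mol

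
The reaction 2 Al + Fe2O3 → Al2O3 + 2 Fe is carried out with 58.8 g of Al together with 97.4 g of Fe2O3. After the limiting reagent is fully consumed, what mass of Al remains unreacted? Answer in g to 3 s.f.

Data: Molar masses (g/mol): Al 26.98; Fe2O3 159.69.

25.9 g

n(Al) = 58.80 / 26.98 = 2.179 mol
n(Fe2O3) = 97.40 / 159.69 = 0.6099 mol
n/ν for Al = 2.179/2 = 1.090
n/ν for Fe2O3 = 0.6099/1 = 0.6099
Smallest n/ν is Fe2O3 → limiting reagent.
Al consumed = (2/1) × 0.6099 = 1.220 mol
Al remaining = 2.179 − 1.220 = 0.9590 mol
mass = 0.9590 × 26.98 = 25.87 g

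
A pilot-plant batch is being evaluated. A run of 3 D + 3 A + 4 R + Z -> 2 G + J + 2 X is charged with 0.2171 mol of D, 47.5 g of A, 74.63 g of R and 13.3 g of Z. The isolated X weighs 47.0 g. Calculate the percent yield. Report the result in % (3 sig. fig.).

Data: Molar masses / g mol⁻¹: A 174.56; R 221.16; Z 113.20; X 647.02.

50.2 %

n(D) = 0.2171 mol
n(A) = 47.50 / 174.56 = 0.2721 mol
n(R) = 74.63 / 221.16 = 0.3374 mol
n(Z) = 13.30 / 113.20 = 0.1175 mol
n/ν for D = 0.2171/3 = 0.07237
n/ν for A = 0.2721/3 = 0.09070
n/ν for R = 0.3374/4 = 0.08435
n/ν for Z = 0.1175/1 = 0.1175
Smallest n/ν is D → limiting reagent.
theoretical n(X) = (2/3) × 0.2171 = 0.1447 mol → 93.62 g
% yield = 47.0 / 93.62 × 100 = 50.20 %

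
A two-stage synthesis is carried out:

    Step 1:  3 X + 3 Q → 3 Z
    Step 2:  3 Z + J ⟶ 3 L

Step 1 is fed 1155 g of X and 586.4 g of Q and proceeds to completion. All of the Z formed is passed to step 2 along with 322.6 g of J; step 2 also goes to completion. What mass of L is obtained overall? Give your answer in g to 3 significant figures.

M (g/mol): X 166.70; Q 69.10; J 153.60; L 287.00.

Step 1:
n(X) = 1155 / 166.70 = 6.929 mol
n(Q) = 586.4 / 69.10 = 8.486 mol
n/ν for X = 6.929/3 = 2.310
n/ν for Q = 8.486/3 = 2.829
Smallest n/ν is X → limiting reagent.
n(Z) produced = (3/3) × 6.929 = 6.929 mol
Step 2:
n(Z) available = 6.929 mol
n(J) = 322.6 / 153.60 = 2.100 mol
n/ν for Z = 6.929/3 = 2.310
n/ν for J = 2.100/1 = 2.100
Smallest n/ν is J → limiting reagent.
n(L) = (3/1) × 2.100 = 6.300 mol
mass = 6.300 × 287.00 = 1808 g

1810 g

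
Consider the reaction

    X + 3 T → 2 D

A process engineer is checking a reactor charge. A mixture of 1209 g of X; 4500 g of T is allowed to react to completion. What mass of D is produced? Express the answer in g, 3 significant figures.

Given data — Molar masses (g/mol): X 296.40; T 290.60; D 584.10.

4770 g

n(X) = 1209 / 296.40 = 4.079 mol
n(T) = 4500 / 290.60 = 15.49 mol
n/ν for X = 4.079/1 = 4.079
n/ν for T = 15.49/3 = 5.163
Smallest n/ν is X → limiting reagent.
n(D) = (2/1) × 4.079 = 8.158 mol
mass = 8.158 × 584.10 = 4765 g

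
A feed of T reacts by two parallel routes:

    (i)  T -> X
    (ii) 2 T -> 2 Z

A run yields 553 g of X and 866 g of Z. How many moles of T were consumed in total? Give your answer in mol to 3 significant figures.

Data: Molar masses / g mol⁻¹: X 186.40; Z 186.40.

n(X) = 553 / 186.40 = 2.967 mol
n(Z) = 866 / 186.40 = 4.646 mol
n(T) via (i) = (1/1)×2.967 = 2.967 mol
n(T) via (ii) = (2/2)×4.646 = 4.646 mol
total n(T) = 2.967 + 4.646 = 7.613 mol

7.61 mol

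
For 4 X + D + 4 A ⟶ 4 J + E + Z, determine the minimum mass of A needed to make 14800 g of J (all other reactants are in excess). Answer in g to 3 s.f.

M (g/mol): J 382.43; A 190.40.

n(J) = 14800 / 382.43 = 38.70 mol
n(A) = (4/4) × 38.70 = 38.70 mol
mass = 38.70 × 190.40 = 7368 g

7370 g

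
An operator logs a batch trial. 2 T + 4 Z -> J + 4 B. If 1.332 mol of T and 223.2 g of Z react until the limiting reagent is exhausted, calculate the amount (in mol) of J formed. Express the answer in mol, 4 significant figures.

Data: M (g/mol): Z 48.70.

0.6660 mol

n(T) = 1.332 mol
n(Z) = 223.2 / 48.70 = 4.583 mol
n/ν for T = 1.332/2 = 0.6660
n/ν for Z = 4.583/4 = 1.146
Smallest n/ν is T → limiting reagent.
n(J) = (1/2) × 1.332 = 0.6660 mol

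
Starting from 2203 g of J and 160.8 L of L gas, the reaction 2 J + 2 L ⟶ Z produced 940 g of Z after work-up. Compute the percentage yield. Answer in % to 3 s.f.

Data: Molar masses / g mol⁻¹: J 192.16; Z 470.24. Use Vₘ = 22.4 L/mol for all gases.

n(J) = 2203 / 192.16 = 11.46 mol
n(L) = 160.8 / 22.4 = 7.179 mol
n/ν for J = 11.46/2 = 5.730
n/ν for L = 7.179/2 = 3.590
Smallest n/ν is L → limiting reagent.
theoretical n(Z) = (1/2) × 7.179 = 3.590 mol → 1688 g
% yield = 940 / 1688 × 100 = 55.69 %

55.7 %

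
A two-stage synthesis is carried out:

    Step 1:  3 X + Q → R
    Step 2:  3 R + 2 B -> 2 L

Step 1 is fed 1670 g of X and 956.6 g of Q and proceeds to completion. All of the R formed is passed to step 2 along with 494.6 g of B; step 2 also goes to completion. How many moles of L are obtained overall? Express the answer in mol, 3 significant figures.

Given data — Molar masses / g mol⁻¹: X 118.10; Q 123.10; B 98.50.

3.14 mol

Step 1:
n(X) = 1670 / 118.10 = 14.14 mol
n(Q) = 956.6 / 123.10 = 7.771 mol
n/ν → X: 4.713, Q: 7.771; X is limiting.
n(R) produced = (1/3) × 14.14 = 4.713 mol
Step 2:
n(R) available = 4.713 mol
n(B) = 494.6 / 98.50 = 5.021 mol
n/ν → R: 1.571, B: 2.511; R is limiting.
n(L) = (2/3) × 4.713 = 3.142 mol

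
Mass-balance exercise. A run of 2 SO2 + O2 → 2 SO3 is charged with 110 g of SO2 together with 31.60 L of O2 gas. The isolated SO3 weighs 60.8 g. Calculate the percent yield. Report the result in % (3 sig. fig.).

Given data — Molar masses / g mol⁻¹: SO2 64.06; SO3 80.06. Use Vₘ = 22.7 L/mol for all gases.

44.2 %

n(SO2) = 110.0 / 64.06 = 1.717 mol
n(O2) = 31.60 / 22.7 = 1.392 mol
n/ν for SO2 = 1.717/2 = 0.8585
n/ν for O2 = 1.392/1 = 1.392
Smallest n/ν is SO2 → limiting reagent.
theoretical n(SO3) = (2/2) × 1.717 = 1.717 mol → 137.5 g
% yield = 60.8 / 137.5 × 100 = 44.22 %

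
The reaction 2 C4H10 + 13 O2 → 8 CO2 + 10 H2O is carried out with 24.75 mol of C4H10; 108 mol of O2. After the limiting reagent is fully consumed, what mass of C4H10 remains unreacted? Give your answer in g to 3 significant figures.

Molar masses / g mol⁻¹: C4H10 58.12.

473 g

n(C4H10) = 24.75 mol
n(O2) = 108.0 mol
n/ν → C4H10: 12.38, O2: 8.308; O2 is limiting.
C4H10 consumed = (2/13) × 108.0 = 16.62 mol
C4H10 remaining = 24.75 − 16.62 = 8.130 mol
mass = 8.130 × 58.12 = 472.5 g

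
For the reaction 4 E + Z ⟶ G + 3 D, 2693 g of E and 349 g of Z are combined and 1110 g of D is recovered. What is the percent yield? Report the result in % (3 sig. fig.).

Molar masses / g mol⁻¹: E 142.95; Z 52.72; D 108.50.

72.4 %

n(E) = 2693 / 142.95 = 18.84 mol
n(Z) = 349.0 / 52.72 = 6.620 mol
n/ν for E = 18.84/4 = 4.710
n/ν for Z = 6.620/1 = 6.620
Smallest n/ν is E → limiting reagent.
theoretical n(D) = (3/4) × 18.84 = 14.13 mol → 1533 g
% yield = 1110 / 1533 × 100 = 72.41 %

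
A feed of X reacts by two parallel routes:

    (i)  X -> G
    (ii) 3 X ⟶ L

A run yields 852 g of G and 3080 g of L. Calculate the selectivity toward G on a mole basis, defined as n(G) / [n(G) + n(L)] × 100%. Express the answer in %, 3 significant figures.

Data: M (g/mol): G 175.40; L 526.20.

n(G) = 852 / 175.40 = 4.857 mol
n(L) = 3080 / 526.20 = 5.853 mol
selectivity = 4.857/(4.857+5.853) × 100 = 45.35 %

45.4 %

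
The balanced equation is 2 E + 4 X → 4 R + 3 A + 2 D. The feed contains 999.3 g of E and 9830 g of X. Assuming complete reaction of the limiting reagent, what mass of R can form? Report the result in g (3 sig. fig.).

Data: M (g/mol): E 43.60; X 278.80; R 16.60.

585 g

n(E) = 999.3 / 43.60 = 22.92 mol
n(X) = 9830 / 278.80 = 35.26 mol
n/ν for E = 22.92/2 = 11.46
n/ν for X = 35.26/4 = 8.815
Smallest n/ν is X → limiting reagent.
n(R) = (4/4) × 35.26 = 35.26 mol
mass = 35.26 × 16.60 = 585.3 g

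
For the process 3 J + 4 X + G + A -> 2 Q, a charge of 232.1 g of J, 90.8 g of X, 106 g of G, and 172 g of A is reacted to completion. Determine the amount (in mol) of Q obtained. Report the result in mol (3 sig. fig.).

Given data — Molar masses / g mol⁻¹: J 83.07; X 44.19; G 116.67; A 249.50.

1.03 mol

n(J) = 232.1 / 83.07 = 2.794 mol
n(X) = 90.80 / 44.19 = 2.055 mol
n(G) = 106.0 / 116.67 = 0.9085 mol
n(A) = 172.0 / 249.50 = 0.6894 mol
n/ν for J = 2.794/3 = 0.9313
n/ν for X = 2.055/4 = 0.5138
n/ν for G = 0.9085/1 = 0.9085
n/ν for A = 0.6894/1 = 0.6894
Smallest n/ν is X → limiting reagent.
n(Q) = (2/4) × 2.055 = 1.028 mol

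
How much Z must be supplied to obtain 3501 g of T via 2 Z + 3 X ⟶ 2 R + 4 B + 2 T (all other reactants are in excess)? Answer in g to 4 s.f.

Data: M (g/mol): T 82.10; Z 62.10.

n(T) = 3501 / 82.10 = 42.64 mol
n(Z) = (2/2) × 42.64 = 42.64 mol
mass = 42.64 × 62.10 = 2648 g

2648 g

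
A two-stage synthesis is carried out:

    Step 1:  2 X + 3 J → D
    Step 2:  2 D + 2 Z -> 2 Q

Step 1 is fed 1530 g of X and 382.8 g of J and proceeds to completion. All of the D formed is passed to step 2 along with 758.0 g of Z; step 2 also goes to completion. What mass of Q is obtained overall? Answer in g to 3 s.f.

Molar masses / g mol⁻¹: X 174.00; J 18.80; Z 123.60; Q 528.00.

Step 1:
n(X) = 1530 / 174.00 = 8.793 mol
n(J) = 382.8 / 18.80 = 20.36 mol
n/ν for X = 8.793/2 = 4.397
n/ν for J = 20.36/3 = 6.787
Smallest n/ν is X → limiting reagent.
n(D) produced = (1/2) × 8.793 = 4.397 mol
Step 2:
n(D) available = 4.397 mol
n(Z) = 758.0 / 123.60 = 6.133 mol
n/ν for D = 4.397/2 = 2.199
n/ν for Z = 6.133/2 = 3.067
Smallest n/ν is D → limiting reagent.
n(Q) = (2/2) × 4.397 = 4.397 mol
mass = 4.397 × 528.00 = 2322 g

2320 g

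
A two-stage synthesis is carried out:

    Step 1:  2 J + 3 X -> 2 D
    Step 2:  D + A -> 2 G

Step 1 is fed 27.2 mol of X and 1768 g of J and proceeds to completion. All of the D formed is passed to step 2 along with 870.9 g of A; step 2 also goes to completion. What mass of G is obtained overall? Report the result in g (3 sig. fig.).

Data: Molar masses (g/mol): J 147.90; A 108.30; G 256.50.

Step 1:
n(X) = 27.20 mol
n(J) = 1768 / 147.90 = 11.95 mol
n/ν for X = 27.20/3 = 9.067
n/ν for J = 11.95/2 = 5.975
Smallest n/ν is J → limiting reagent.
n(D) produced = (2/2) × 11.95 = 11.95 mol
Step 2:
n(D) available = 11.95 mol
n(A) = 870.9 / 108.30 = 8.042 mol
n/ν for D = 11.95/1 = 11.95
n/ν for A = 8.042/1 = 8.042
Smallest n/ν is A → limiting reagent.
n(G) = (2/1) × 8.042 = 16.08 mol
mass = 16.08 × 256.50 = 4125 g

4130 g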